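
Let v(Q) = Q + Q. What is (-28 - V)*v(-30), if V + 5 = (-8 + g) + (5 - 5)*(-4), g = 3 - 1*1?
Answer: 1020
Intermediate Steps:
g = 2 (g = 3 - 1 = 2)
v(Q) = 2*Q
V = -11 (V = -5 + ((-8 + 2) + (5 - 5)*(-4)) = -5 + (-6 + 0*(-4)) = -5 + (-6 + 0) = -5 - 6 = -11)
(-28 - V)*v(-30) = (-28 - 1*(-11))*(2*(-30)) = (-28 + 11)*(-60) = -17*(-60) = 1020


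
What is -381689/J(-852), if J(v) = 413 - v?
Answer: -34699/115 ≈ -301.73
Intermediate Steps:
-381689/J(-852) = -381689/(413 - 1*(-852)) = -381689/(413 + 852) = -381689/1265 = -381689*1/1265 = -34699/115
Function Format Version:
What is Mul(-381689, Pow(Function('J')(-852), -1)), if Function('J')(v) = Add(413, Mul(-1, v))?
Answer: Rational(-34699, 115) ≈ -301.73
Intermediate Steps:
Mul(-381689, Pow(Function('J')(-852), -1)) = Mul(-381689, Pow(Add(413, Mul(-1, -852)), -1)) = Mul(-381689, Pow(Add(413, 852), -1)) = Mul(-381689, Pow(1265, -1)) = Mul(-381689, Rational(1, 1265)) = Rational(-34699, 115)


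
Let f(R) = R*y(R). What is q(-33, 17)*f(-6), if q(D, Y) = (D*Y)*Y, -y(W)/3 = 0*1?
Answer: 0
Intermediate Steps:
y(W) = 0 (y(W) = -0 = -3*0 = 0)
q(D, Y) = D*Y²
f(R) = 0 (f(R) = R*0 = 0)
q(-33, 17)*f(-6) = -33*17²*0 = -33*289*0 = -9537*0 = 0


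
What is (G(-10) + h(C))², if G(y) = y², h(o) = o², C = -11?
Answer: 48841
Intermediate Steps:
(G(-10) + h(C))² = ((-10)² + (-11)²)² = (100 + 121)² = 221² = 48841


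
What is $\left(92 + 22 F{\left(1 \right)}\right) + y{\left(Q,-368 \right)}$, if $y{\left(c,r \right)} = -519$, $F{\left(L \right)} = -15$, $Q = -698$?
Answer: $-757$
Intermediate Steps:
$\left(92 + 22 F{\left(1 \right)}\right) + y{\left(Q,-368 \right)} = \left(92 + 22 \left(-15\right)\right) - 519 = \left(92 - 330\right) - 519 = -238 - 519 = -757$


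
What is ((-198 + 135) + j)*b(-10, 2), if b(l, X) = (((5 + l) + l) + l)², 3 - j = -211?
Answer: 94375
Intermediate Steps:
j = 214 (j = 3 - 1*(-211) = 3 + 211 = 214)
b(l, X) = (5 + 3*l)² (b(l, X) = ((5 + 2*l) + l)² = (5 + 3*l)²)
((-198 + 135) + j)*b(-10, 2) = ((-198 + 135) + 214)*(5 + 3*(-10))² = (-63 + 214)*(5 - 30)² = 151*(-25)² = 151*625 = 94375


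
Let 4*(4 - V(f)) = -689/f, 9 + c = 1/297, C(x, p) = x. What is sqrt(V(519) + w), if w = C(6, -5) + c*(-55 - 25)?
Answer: sqrt(856609023039)/34254 ≈ 27.020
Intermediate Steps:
c = -2672/297 (c = -9 + 1/297 = -2672/297 ≈ -8.9966)
V(f) = 4 + 689/(4*f) (V(f) = 4 - (-689)/(4*f) = 4 + 689/(4*f))
w = 215542/297 (w = 6 - 2672*(-55 - 25)/297 = 6 - 2672/297*(-80) = 6 + 213760/297 = 215542/297 ≈ 725.73)
sqrt(V(519) + w) = sqrt((4 + (689/4)/519) + 215542/297) = sqrt((4 + (689/4)*(1/519)) + 215542/297) = sqrt((4 + 689/2076) + 215542/297) = sqrt(8993/2076 + 215542/297) = sqrt(150045371/205524) = sqrt(856609023039)/34254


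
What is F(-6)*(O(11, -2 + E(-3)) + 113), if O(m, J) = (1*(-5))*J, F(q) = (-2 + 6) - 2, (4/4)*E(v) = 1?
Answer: 236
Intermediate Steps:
E(v) = 1
F(q) = 2 (F(q) = 4 - 2 = 2)
O(m, J) = -5*J
F(-6)*(O(11, -2 + E(-3)) + 113) = 2*(-5*(-2 + 1) + 113) = 2*(-5*(-1) + 113) = 2*(5 + 113) = 2*118 = 236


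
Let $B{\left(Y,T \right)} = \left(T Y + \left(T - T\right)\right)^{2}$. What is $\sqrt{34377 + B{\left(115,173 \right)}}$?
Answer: $\sqrt{395845402} \approx 19896.0$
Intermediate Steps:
$B{\left(Y,T \right)} = T^{2} Y^{2}$ ($B{\left(Y,T \right)} = \left(T Y + 0\right)^{2} = \left(T Y\right)^{2} = T^{2} Y^{2}$)
$\sqrt{34377 + B{\left(115,173 \right)}} = \sqrt{34377 + 173^{2} \cdot 115^{2}} = \sqrt{34377 + 29929 \cdot 13225} = \sqrt{34377 + 395811025} = \sqrt{395845402}$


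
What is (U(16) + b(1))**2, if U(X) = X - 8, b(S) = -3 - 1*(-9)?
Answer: 196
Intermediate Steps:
b(S) = 6 (b(S) = -3 + 9 = 6)
U(X) = -8 + X
(U(16) + b(1))**2 = ((-8 + 16) + 6)**2 = (8 + 6)**2 = 14**2 = 196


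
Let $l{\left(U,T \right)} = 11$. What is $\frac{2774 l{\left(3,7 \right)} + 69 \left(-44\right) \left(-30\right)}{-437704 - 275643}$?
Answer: $- \frac{121594}{713347} \approx -0.17046$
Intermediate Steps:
$\frac{2774 l{\left(3,7 \right)} + 69 \left(-44\right) \left(-30\right)}{-437704 - 275643} = \frac{2774 \cdot 11 + 69 \left(-44\right) \left(-30\right)}{-437704 - 275643} = \frac{30514 - -91080}{-713347} = \left(30514 + 91080\right) \left(- \frac{1}{713347}\right) = 121594 \left(- \frac{1}{713347}\right) = - \frac{121594}{713347}$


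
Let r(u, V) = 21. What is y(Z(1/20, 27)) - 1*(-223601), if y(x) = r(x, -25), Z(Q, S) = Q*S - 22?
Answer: 223622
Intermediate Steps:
Z(Q, S) = -22 + Q*S
y(x) = 21
y(Z(1/20, 27)) - 1*(-223601) = 21 - 1*(-223601) = 21 + 223601 = 223622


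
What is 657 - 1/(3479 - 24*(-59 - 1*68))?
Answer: 4288238/6527 ≈ 657.00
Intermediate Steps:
657 - 1/(3479 - 24*(-59 - 1*68)) = 657 - 1/(3479 - 24*(-59 - 68)) = 657 - 1/(3479 - 24*(-127)) = 657 - 1/(3479 + 3048) = 657 - 1/6527 = 4288238/6527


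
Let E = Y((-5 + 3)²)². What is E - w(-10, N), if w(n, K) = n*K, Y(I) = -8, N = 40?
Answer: 464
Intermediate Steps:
w(n, K) = K*n
E = 64 (E = (-8)² = 64)
E - w(-10, N) = 64 - 40*(-10) = 64 - 1*(-400) = 64 + 400 = 464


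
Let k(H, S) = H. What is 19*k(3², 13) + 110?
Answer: 281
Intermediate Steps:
19*k(3², 13) + 110 = 19*3² + 110 = 19*9 + 110 = 171 + 110 = 281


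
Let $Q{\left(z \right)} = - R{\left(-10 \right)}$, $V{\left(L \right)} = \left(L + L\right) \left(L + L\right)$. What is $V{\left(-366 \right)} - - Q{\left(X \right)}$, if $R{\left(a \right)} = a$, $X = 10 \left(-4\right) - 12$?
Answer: $535834$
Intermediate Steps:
$X = -52$ ($X = -40 - 12 = -52$)
$V{\left(L \right)} = 4 L^{2}$ ($V{\left(L \right)} = 2 L 2 L = 4 L^{2}$)
$Q{\left(z \right)} = 10$ ($Q{\left(z \right)} = \left(-1\right) \left(-10\right) = 10$)
$V{\left(-366 \right)} - - Q{\left(X \right)} = 4 \left(-366\right)^{2} - \left(-1\right) 10 = 4 \cdot 133956 - -10 = 535824 + 10 = 535834$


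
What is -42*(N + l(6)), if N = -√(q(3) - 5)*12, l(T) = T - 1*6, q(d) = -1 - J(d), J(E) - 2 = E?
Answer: 504*I*√11 ≈ 1671.6*I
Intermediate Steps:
J(E) = 2 + E
q(d) = -3 - d (q(d) = -1 - (2 + d) = -1 + (-2 - d) = -3 - d)
l(T) = -6 + T (l(T) = T - 6 = -6 + T)
N = -12*I*√11 (N = -√((-3 - 1*3) - 5)*12 = -√((-3 - 3) - 5)*12 = -√(-6 - 5)*12 = -√(-11)*12 = -I*√11*12 = -12*I*√11 ≈ -39.799*I)
-42*(N + l(6)) = -42*(-12*I*√11 + (-6 + 6)) = -42*(-12*I*√11 + 0) = -(-504)*I*√11 = 504*I*√11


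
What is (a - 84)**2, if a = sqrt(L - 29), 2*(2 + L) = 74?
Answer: (84 - sqrt(6))**2 ≈ 6650.5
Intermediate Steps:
L = 35 (L = -2 + (1/2)*74 = -2 + 37 = 35)
a = sqrt(6) (a = sqrt(35 - 29) = sqrt(6) ≈ 2.4495)
(a - 84)**2 = (sqrt(6) - 84)**2 = (-84 + sqrt(6))**2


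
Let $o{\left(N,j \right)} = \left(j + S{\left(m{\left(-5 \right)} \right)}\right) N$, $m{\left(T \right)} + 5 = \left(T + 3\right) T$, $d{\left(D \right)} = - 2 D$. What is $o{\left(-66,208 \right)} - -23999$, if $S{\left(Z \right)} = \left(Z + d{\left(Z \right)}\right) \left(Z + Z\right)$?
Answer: $13571$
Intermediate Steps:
$m{\left(T \right)} = -5 + T \left(3 + T\right)$ ($m{\left(T \right)} = -5 + \left(T + 3\right) T = -5 + \left(3 + T\right) T = -5 + T \left(3 + T\right)$)
$S{\left(Z \right)} = - 2 Z^{2}$ ($S{\left(Z \right)} = \left(Z - 2 Z\right) \left(Z + Z\right) = - Z 2 Z = - 2 Z^{2}$)
$o{\left(N,j \right)} = N \left(-50 + j\right)$ ($o{\left(N,j \right)} = \left(j - 2 \left(-5 + \left(-5\right)^{2} + 3 \left(-5\right)\right)^{2}\right) N = \left(j - 2 \left(-5 + 25 - 15\right)^{2}\right) N = \left(j - 2 \cdot 5^{2}\right) N = \left(j - 50\right) N = \left(-50 + j\right) N = N \left(-50 + j\right)$)
$o{\left(-66,208 \right)} - -23999 = - 66 \left(-50 + 208\right) - -23999 = \left(-66\right) 158 + 23999 = -10428 + 23999 = 13571$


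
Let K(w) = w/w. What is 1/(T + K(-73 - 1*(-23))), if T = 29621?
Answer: 1/29622 ≈ 3.3759e-5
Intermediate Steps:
K(w) = 1
1/(T + K(-73 - 1*(-23))) = 1/(29621 + 1) = 1/29622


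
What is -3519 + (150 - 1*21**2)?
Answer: -3810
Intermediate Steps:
-3519 + (150 - 1*21**2) = -3519 + (150 - 1*441) = -3519 + (150 - 441) = -3519 - 291 = -3810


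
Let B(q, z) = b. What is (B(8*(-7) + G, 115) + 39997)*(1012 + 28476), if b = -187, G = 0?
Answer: 1173917280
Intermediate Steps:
B(q, z) = -187
(B(8*(-7) + G, 115) + 39997)*(1012 + 28476) = (-187 + 39997)*(1012 + 28476) = 39810*29488 = 1173917280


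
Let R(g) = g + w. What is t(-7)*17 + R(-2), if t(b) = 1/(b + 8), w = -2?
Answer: 13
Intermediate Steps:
R(g) = -2 + g (R(g) = g - 2 = -2 + g)
t(b) = 1/(8 + b)
t(-7)*17 + R(-2) = 17/(8 - 7) + (-2 - 2) = 17/1 - 4 = 1*17 - 4 = 17 - 4 = 13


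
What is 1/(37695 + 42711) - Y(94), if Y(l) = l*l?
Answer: -710467415/80406 ≈ -8836.0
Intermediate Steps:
Y(l) = l²
1/(37695 + 42711) - Y(94) = 1/(37695 + 42711) - 1*94² = 1/80406 - 1*8836 = 1/80406 - 8836 = -710467415/80406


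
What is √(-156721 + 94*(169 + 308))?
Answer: I*√111883 ≈ 334.49*I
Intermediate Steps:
√(-156721 + 94*(169 + 308)) = √(-156721 + 94*477) = √(-156721 + 44838) = √(-111883) = I*√111883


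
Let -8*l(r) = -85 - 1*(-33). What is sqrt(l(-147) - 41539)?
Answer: I*sqrt(166130)/2 ≈ 203.8*I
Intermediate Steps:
l(r) = 13/2 (l(r) = -(-85 - 1*(-33))/8 = -(-85 + 33)/8 = -1/8*(-52) = 13/2)
sqrt(l(-147) - 41539) = sqrt(13/2 - 41539) = sqrt(-83065/2) = I*sqrt(166130)/2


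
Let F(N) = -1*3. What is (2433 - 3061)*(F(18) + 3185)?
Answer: -1998296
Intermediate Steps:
F(N) = -3
(2433 - 3061)*(F(18) + 3185) = (2433 - 3061)*(-3 + 3185) = -628*3182 = -1998296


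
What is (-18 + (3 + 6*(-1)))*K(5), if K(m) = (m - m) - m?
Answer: 105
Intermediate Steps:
K(m) = -m (K(m) = 0 - m = -m)
(-18 + (3 + 6*(-1)))*K(5) = (-18 + (3 + 6*(-1)))*(-1*5) = (-18 + (3 - 6))*(-5) = (-18 - 3)*(-5) = -21*(-5) = 105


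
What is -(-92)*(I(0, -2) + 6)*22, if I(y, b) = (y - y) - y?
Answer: 12144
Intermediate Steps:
I(y, b) = -y (I(y, b) = 0 - y = -y)
-(-92)*(I(0, -2) + 6)*22 = -(-92)*(-1*0 + 6)*22 = -(-92)*(0 + 6)*22 = -(-92)*6*22 = -46*(-12)*22 = 552*22 = 12144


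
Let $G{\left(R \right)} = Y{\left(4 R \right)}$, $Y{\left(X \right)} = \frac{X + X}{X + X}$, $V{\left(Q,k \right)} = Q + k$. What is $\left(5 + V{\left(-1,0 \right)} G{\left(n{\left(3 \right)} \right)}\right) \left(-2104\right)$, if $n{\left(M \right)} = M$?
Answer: $-8416$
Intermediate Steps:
$Y{\left(X \right)} = 1$ ($Y{\left(X \right)} = \frac{2 X}{2 X} = 2 X \frac{1}{2 X} = 1$)
$G{\left(R \right)} = 1$
$\left(5 + V{\left(-1,0 \right)} G{\left(n{\left(3 \right)} \right)}\right) \left(-2104\right) = \left(5 + \left(-1 + 0\right) 1\right) \left(-2104\right) = \left(5 - 1\right) \left(-2104\right) = 4 \left(-2104\right) = -8416$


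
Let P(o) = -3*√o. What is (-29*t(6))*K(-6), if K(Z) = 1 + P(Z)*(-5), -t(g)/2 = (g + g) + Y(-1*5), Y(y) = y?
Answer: 406 + 6090*I*√6 ≈ 406.0 + 14917.0*I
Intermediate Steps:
t(g) = 10 - 4*g (t(g) = -2*((g + g) - 1*5) = -2*(2*g - 5) = -2*(-5 + 2*g) = 10 - 4*g)
K(Z) = 1 + 15*√Z (K(Z) = 1 - 3*√Z*(-5) = 1 + 15*√Z)
(-29*t(6))*K(-6) = (-29*(10 - 4*6))*(1 + 15*√(-6)) = (-29*(10 - 24))*(1 + 15*(I*√6)) = (-29*(-14))*(1 + 15*I*√6) = 406*(1 + 15*I*√6) = 406 + 6090*I*√6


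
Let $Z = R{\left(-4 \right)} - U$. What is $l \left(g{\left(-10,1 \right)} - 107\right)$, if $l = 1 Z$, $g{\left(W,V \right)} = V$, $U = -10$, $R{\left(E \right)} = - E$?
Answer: $-1484$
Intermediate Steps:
$Z = 14$ ($Z = \left(-1\right) \left(-4\right) - -10 = 4 + 10 = 14$)
$l = 14$ ($l = 1 \cdot 14 = 14$)
$l \left(g{\left(-10,1 \right)} - 107\right) = 14 \left(1 - 107\right) = 14 \left(-106\right) = -1484$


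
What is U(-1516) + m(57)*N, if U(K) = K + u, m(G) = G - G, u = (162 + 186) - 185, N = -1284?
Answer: -1353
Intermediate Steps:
u = 163 (u = 348 - 185 = 163)
m(G) = 0
U(K) = 163 + K (U(K) = K + 163 = 163 + K)
U(-1516) + m(57)*N = (163 - 1516) + 0*(-1284) = -1353 + 0 = -1353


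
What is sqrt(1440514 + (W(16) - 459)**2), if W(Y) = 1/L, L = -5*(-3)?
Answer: sqrt(371505106)/15 ≈ 1285.0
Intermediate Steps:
L = 15
W(Y) = 1/15
sqrt(1440514 + (W(16) - 459)**2) = sqrt(1440514 + (1/15 - 459)**2) = sqrt(1440514 + (-6884/15)**2) = sqrt(1440514 + 47389456/225) = sqrt(371505106/225) = sqrt(371505106)/15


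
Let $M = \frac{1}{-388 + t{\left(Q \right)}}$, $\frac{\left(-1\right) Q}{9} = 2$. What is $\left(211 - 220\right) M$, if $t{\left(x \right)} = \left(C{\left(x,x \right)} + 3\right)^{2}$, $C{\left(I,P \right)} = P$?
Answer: $\frac{9}{163} \approx 0.055215$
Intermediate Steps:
$Q = -18$ ($Q = \left(-9\right) 2 = -18$)
$t{\left(x \right)} = \left(3 + x\right)^{2}$ ($t{\left(x \right)} = \left(x + 3\right)^{2} = \left(3 + x\right)^{2}$)
$M = - \frac{1}{163}$ ($M = \frac{1}{-388 + \left(3 - 18\right)^{2}} = \frac{1}{-388 + \left(-15\right)^{2}} = \frac{1}{-388 + 225} = \frac{1}{-163} = - \frac{1}{163} \approx -0.006135$)
$\left(211 - 220\right) M = \left(211 - 220\right) \left(- \frac{1}{163}\right) = \left(-9\right) \left(- \frac{1}{163}\right) = \frac{9}{163}$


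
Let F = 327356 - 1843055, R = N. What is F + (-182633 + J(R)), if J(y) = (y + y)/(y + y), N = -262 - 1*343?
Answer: -1698331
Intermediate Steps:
N = -605 (N = -262 - 343 = -605)
R = -605
J(y) = 1 (J(y) = (2*y)/((2*y)) = (2*y)*(1/(2*y)) = 1)
F = -1515699
F + (-182633 + J(R)) = -1515699 + (-182633 + 1) = -1515699 - 182632 = -1698331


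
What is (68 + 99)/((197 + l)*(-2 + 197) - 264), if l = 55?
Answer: 167/48876 ≈ 0.0034168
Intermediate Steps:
(68 + 99)/((197 + l)*(-2 + 197) - 264) = (68 + 99)/((197 + 55)*(-2 + 197) - 264) = 167/(252*195 - 264) = 167/(49140 - 264) = 167/48876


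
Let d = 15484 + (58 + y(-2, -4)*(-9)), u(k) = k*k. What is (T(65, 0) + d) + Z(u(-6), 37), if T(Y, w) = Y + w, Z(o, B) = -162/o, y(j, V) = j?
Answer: 31241/2 ≈ 15621.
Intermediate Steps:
u(k) = k²
d = 15560 (d = 15484 + (58 - 2*(-9)) = 15484 + (58 + 18) = 15484 + 76 = 15560)
(T(65, 0) + d) + Z(u(-6), 37) = ((65 + 0) + 15560) - 162/((-6)²) = (65 + 15560) - 162/36 = 15625 - 162*1/36 = 15625 - 9/2 = 31241/2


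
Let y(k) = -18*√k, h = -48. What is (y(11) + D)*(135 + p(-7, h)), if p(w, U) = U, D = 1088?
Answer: 94656 - 1566*√11 ≈ 89462.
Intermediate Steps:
(y(11) + D)*(135 + p(-7, h)) = (-18*√11 + 1088)*(135 - 48) = (1088 - 18*√11)*87 = 94656 - 1566*√11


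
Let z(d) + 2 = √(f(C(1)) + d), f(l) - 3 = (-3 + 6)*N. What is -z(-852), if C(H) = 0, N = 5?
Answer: 2 - I*√834 ≈ 2.0 - 28.879*I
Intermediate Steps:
f(l) = 18 (f(l) = 3 + (-3 + 6)*5 = 3 + 3*5 = 3 + 15 = 18)
z(d) = -2 + √(18 + d)
-z(-852) = -(-2 + √(18 - 852)) = -(-2 + √(-834)) = -(-2 + I*√834) = 2 - I*√834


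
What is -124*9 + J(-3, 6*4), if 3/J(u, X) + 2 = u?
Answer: -5583/5 ≈ -1116.6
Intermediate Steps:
J(u, X) = 3/(-2 + u)
-124*9 + J(-3, 6*4) = -124*9 + 3/(-2 - 3) = -1116 + 3/(-5) = -1116 + 3*(-⅕) = -1116 - ⅗ = -5583/5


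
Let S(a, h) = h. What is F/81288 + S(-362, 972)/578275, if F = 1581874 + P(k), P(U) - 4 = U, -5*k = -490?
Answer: 114362022917/5875852275 ≈ 19.463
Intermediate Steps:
k = 98 (k = -⅕*(-490) = 98)
P(U) = 4 + U
F = 1581976 (F = 1581874 + (4 + 98) = 1581874 + 102 = 1581976)
F/81288 + S(-362, 972)/578275 = 1581976/81288 + 972/578275 = 1581976*(1/81288) + 972*(1/578275) = 197747/10161 + 972/578275 = 114362022917/5875852275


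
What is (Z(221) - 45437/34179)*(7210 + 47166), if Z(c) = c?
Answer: 408261641872/34179 ≈ 1.1945e+7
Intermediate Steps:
(Z(221) - 45437/34179)*(7210 + 47166) = (221 - 45437/34179)*(7210 + 47166) = (221 - 45437*1/34179)*54376 = (221 - 45437/34179)*54376 = (7508122/34179)*54376 = 408261641872/34179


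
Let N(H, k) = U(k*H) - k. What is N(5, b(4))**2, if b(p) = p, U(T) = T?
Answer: 256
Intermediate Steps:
N(H, k) = -k + H*k (N(H, k) = k*H - k = H*k - k = -k + H*k)
N(5, b(4))**2 = (4*(-1 + 5))**2 = (4*4)**2 = 16**2 = 256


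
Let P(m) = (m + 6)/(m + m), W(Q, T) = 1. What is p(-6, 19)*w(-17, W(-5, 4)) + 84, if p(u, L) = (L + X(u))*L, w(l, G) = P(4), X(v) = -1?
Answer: 1023/2 ≈ 511.50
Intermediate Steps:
P(m) = (6 + m)/(2*m) (P(m) = (6 + m)/((2*m)) = (6 + m)*(1/(2*m)) = (6 + m)/(2*m))
w(l, G) = 5/4 (w(l, G) = (½)*(6 + 4)/4 = (½)*(¼)*10 = 5/4)
p(u, L) = L*(-1 + L) (p(u, L) = (L - 1)*L = (-1 + L)*L = L*(-1 + L))
p(-6, 19)*w(-17, W(-5, 4)) + 84 = (19*(-1 + 19))*(5/4) + 84 = (19*18)*(5/4) + 84 = 342*(5/4) + 84 = 855/2 + 84 = 1023/2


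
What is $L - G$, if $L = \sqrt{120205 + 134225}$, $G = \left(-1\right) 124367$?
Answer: $124367 + 3 \sqrt{28270} \approx 1.2487 \cdot 10^{5}$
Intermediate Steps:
$G = -124367$
$L = 3 \sqrt{28270}$ ($L = \sqrt{254430} = 3 \sqrt{28270} \approx 504.41$)
$L - G = 3 \sqrt{28270} - -124367 = 3 \sqrt{28270} + 124367 = 124367 + 3 \sqrt{28270}$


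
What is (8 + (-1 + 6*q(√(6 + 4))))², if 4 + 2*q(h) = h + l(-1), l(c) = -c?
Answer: 94 - 12*√10 ≈ 56.053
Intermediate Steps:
q(h) = -3/2 + h/2 (q(h) = -2 + (h - 1*(-1))/2 = -2 + (h + 1)/2 = -2 + (1 + h)/2 = -2 + (½ + h/2) = -3/2 + h/2)
(8 + (-1 + 6*q(√(6 + 4))))² = (8 + (-1 + 6*(-3/2 + √(6 + 4)/2)))² = (8 + (-1 + 6*(-3/2 + √10/2)))² = (8 + (-1 + (-9 + 3*√10)))² = (8 + (-10 + 3*√10))² = (-2 + 3*√10)²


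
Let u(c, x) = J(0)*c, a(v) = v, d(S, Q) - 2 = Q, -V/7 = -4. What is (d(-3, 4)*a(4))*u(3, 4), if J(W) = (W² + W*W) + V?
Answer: 2016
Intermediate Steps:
V = 28 (V = -7*(-4) = 28)
d(S, Q) = 2 + Q
J(W) = 28 + 2*W² (J(W) = (W² + W*W) + 28 = (W² + W²) + 28 = 2*W² + 28 = 28 + 2*W²)
u(c, x) = 28*c (u(c, x) = (28 + 2*0²)*c = (28 + 2*0)*c = (28 + 0)*c = 28*c)
(d(-3, 4)*a(4))*u(3, 4) = ((2 + 4)*4)*(28*3) = (6*4)*84 = 24*84 = 2016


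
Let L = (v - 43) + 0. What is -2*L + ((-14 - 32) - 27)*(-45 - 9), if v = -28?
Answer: 4084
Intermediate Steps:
L = -71 (L = (-28 - 43) + 0 = -71 + 0 = -71)
-2*L + ((-14 - 32) - 27)*(-45 - 9) = -2*(-71) + ((-14 - 32) - 27)*(-45 - 9) = 142 + (-46 - 27)*(-54) = 142 - 73*(-54) = 142 + 3942 = 4084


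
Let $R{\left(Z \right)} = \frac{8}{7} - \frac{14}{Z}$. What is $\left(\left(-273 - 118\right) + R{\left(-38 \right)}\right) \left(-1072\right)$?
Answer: $\frac{55531744}{133} \approx 4.1753 \cdot 10^{5}$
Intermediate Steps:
$R{\left(Z \right)} = \frac{8}{7} - \frac{14}{Z}$ ($R{\left(Z \right)} = 8 \cdot \frac{1}{7} - \frac{14}{Z} = \frac{8}{7} - \frac{14}{Z}$)
$\left(\left(-273 - 118\right) + R{\left(-38 \right)}\right) \left(-1072\right) = \left(\left(-273 - 118\right) + \left(\frac{8}{7} - \frac{14}{-38}\right)\right) \left(-1072\right) = \left(\left(-273 - 118\right) + \left(\frac{8}{7} - - \frac{7}{19}\right)\right) \left(-1072\right) = \left(-391 + \left(\frac{8}{7} + \frac{7}{19}\right)\right) \left(-1072\right) = \left(-391 + \frac{201}{133}\right) \left(-1072\right) = \left(- \frac{51802}{133}\right) \left(-1072\right) = \frac{55531744}{133}$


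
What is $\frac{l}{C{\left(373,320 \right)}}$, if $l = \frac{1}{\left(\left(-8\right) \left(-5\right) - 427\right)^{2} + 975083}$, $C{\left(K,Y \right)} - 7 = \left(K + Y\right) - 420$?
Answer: $\frac{1}{314958560} \approx 3.175 \cdot 10^{-9}$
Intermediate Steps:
$C{\left(K,Y \right)} = -413 + K + Y$ ($C{\left(K,Y \right)} = 7 - \left(420 - K - Y\right) = 7 + \left(-420 + K + Y\right) = -413 + K + Y$)
$l = \frac{1}{1124852}$ ($l = \frac{1}{\left(40 - 427\right)^{2} + 975083} = \frac{1}{\left(-387\right)^{2} + 975083} = \frac{1}{149769 + 975083} = \frac{1}{1124852} \approx 8.8901 \cdot 10^{-7}$)
$\frac{l}{C{\left(373,320 \right)}} = \frac{1}{1124852 \left(-413 + 373 + 320\right)} = \frac{1}{1124852 \cdot 280} = \frac{1}{1124852} \cdot \frac{1}{280} = \frac{1}{314958560}$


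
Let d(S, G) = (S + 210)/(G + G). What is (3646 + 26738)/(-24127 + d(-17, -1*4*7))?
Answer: -189056/150145 ≈ -1.2592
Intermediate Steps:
d(S, G) = (210 + S)/(2*G) (d(S, G) = (210 + S)/((2*G)) = (210 + S)*(1/(2*G)) = (210 + S)/(2*G))
(3646 + 26738)/(-24127 + d(-17, -1*4*7)) = (3646 + 26738)/(-24127 + (210 - 17)/(2*((-1*4*7)))) = 30384/(-24127 + (½)*193/(-4*7)) = 30384/(-24127 + (½)*193/(-28)) = 30384/(-24127 + (½)*(-1/28)*193) = 30384/(-24127 - 193/56) = 30384/(-1351305/56) = 30384*(-56/1351305) = -189056/150145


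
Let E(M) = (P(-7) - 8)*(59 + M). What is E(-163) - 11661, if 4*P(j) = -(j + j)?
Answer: -11193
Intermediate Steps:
P(j) = -j/2 (P(j) = (-(j + j))/4 = (-2*j)/4 = -j/2)
E(M) = -531/2 - 9*M/2 (E(M) = (-½*(-7) - 8)*(59 + M) = (7/2 - 8)*(59 + M) = -9*(59 + M)/2 = -531/2 - 9*M/2)
E(-163) - 11661 = (-531/2 - 9/2*(-163)) - 11661 = (-531/2 + 1467/2) - 11661 = 468 - 11661 = -11193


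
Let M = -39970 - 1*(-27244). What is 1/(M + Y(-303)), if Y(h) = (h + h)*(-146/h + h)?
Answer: 1/170600 ≈ 5.8617e-6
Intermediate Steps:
Y(h) = 2*h*(h - 146/h) (Y(h) = (2*h)*(h - 146/h) = 2*h*(h - 146/h))
M = -12726 (M = -39970 + 27244 = -12726)
1/(M + Y(-303)) = 1/(-12726 + (-292 + 2*(-303)²)) = 1/(-12726 + (-292 + 2*91809)) = 1/(-12726 + (-292 + 183618)) = 1/(-12726 + 183326) = 1/170600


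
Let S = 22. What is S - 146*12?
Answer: -1730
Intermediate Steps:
S - 146*12 = 22 - 146*12 = 22 - 1752 = -1730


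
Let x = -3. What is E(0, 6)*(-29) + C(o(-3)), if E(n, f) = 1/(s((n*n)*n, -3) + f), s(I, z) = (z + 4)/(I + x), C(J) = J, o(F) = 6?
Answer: 15/17 ≈ 0.88235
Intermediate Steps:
s(I, z) = (4 + z)/(-3 + I) (s(I, z) = (z + 4)/(I - 3) = (4 + z)/(-3 + I))
E(n, f) = 1/(f + 1/(-3 + n**3)) (E(n, f) = 1/((4 - 3)/(-3 + (n*n)*n) + f) = 1/(1/(-3 + n**2*n) + f) = 1/(1/(-3 + n**3) + f) = 1/(f + 1/(-3 + n**3)))
E(0, 6)*(-29) + C(o(-3)) = ((-3 + 0**3)/(1 + 6*(-3 + 0**3)))*(-29) + 6 = ((-3 + 0)/(1 + 6*(-3 + 0)))*(-29) + 6 = (-3/(1 + 6*(-3)))*(-29) + 6 = (-3/(1 - 18))*(-29) + 6 = (-3/(-17))*(-29) + 6 = -1/17*(-3)*(-29) + 6 = (3/17)*(-29) + 6 = -87/17 + 6 = 15/17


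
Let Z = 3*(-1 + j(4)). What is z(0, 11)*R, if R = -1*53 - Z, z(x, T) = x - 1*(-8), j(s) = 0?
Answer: -400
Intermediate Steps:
z(x, T) = 8 + x (z(x, T) = x + 8 = 8 + x)
Z = -3 (Z = 3*(-1 + 0) = 3*(-1) = -3)
R = -50 (R = -1*53 - 1*(-3) = -53 + 3 = -50)
z(0, 11)*R = (8 + 0)*(-50) = 8*(-50) = -400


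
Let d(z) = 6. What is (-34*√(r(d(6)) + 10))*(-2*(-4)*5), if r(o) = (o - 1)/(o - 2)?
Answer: -2040*√5 ≈ -4561.6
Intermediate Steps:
r(o) = (-1 + o)/(-2 + o)
(-34*√(r(d(6)) + 10))*(-2*(-4)*5) = (-34*√((-1 + 6)/(-2 + 6) + 10))*(-2*(-4)*5) = (-34*√(5/4 + 10))*(8*5) = -34*√((¼)*5 + 10)*40 = -34*√(5/4 + 10)*40 = -51*√5*40 = -2040*√5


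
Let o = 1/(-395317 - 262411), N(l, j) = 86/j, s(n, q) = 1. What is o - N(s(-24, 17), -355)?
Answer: 56564253/233493440 ≈ 0.24225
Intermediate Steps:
o = -1/657728 (o = 1/(-657728) = -1/657728 ≈ -1.5204e-6)
o - N(s(-24, 17), -355) = -1/657728 - 86/(-355) = -1/657728 - 86*(-1)/355 = -1/657728 - 1*(-86/355) = -1/657728 + 86/355 = 56564253/233493440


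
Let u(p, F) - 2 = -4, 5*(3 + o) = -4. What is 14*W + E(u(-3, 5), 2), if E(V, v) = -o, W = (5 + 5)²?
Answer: 7019/5 ≈ 1403.8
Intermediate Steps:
o = -19/5 (o = -3 + (⅕)*(-4) = -3 - ⅘ = -19/5 ≈ -3.8000)
u(p, F) = -2 (u(p, F) = 2 - 4 = -2)
W = 100 (W = 10² = 100)
E(V, v) = 19/5 (E(V, v) = -1*(-19/5) = 19/5)
14*W + E(u(-3, 5), 2) = 14*100 + 19/5 = 1400 + 19/5 = 7019/5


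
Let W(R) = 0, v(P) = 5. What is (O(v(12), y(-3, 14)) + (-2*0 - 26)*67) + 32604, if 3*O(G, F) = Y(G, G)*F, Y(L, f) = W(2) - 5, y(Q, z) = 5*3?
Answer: 30837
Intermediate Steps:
y(Q, z) = 15
Y(L, f) = -5 (Y(L, f) = 0 - 5 = -5)
O(G, F) = -5*F/3 (O(G, F) = (-5*F)/3 = -5*F/3)
(O(v(12), y(-3, 14)) + (-2*0 - 26)*67) + 32604 = (-5/3*15 + (-2*0 - 26)*67) + 32604 = (-25 + (0 - 26)*67) + 32604 = (-25 - 26*67) + 32604 = (-25 - 1742) + 32604 = -1767 + 32604 = 30837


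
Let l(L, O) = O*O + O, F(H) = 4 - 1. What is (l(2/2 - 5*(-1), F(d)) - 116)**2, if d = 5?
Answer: 10816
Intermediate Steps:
F(H) = 3
l(L, O) = O + O**2 (l(L, O) = O**2 + O = O + O**2)
(l(2/2 - 5*(-1), F(d)) - 116)**2 = (3*(1 + 3) - 116)**2 = (3*4 - 116)**2 = (12 - 116)**2 = (-104)**2 = 10816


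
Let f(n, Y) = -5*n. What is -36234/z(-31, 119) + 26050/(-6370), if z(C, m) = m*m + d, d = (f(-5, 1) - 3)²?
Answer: -61231283/9328865 ≈ -6.5636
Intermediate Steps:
d = 484 (d = (-5*(-5) - 3)² = (25 - 3)² = 22² = 484)
z(C, m) = 484 + m² (z(C, m) = m*m + 484 = m² + 484 = 484 + m²)
-36234/z(-31, 119) + 26050/(-6370) = -36234/(484 + 119²) + 26050/(-6370) = -36234/(484 + 14161) + 26050*(-1/6370) = -36234/14645 - 2605/637 = -61231283/9328865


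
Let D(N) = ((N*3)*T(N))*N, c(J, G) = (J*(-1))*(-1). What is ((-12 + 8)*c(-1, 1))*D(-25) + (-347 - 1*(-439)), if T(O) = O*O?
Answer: 4687592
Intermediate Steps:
c(J, G) = J (c(J, G) = -J*(-1) = J)
T(O) = O**2
D(N) = 3*N**4 (D(N) = ((N*3)*N**2)*N = ((3*N)*N**2)*N = (3*N**3)*N = 3*N**4)
((-12 + 8)*c(-1, 1))*D(-25) + (-347 - 1*(-439)) = ((-12 + 8)*(-1))*(3*(-25)**4) + (-347 - 1*(-439)) = (-4*(-1))*(3*390625) + (-347 + 439) = 4*1171875 + 92 = 4687500 + 92 = 4687592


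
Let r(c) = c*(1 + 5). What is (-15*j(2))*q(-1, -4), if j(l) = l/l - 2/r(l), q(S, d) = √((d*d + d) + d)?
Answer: -25*√2 ≈ -35.355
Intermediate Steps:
r(c) = 6*c (r(c) = c*6 = 6*c)
q(S, d) = √(d² + 2*d) (q(S, d) = √((d² + d) + d) = √((d + d²) + d) = √(d² + 2*d))
j(l) = 1 - 1/(3*l) (j(l) = l/l - 2*1/(6*l) = 1 - 1/(3*l))
(-15*j(2))*q(-1, -4) = (-15*(-⅓ + 2)/2)*√(-4*(2 - 4)) = (-15*5/(2*3))*√(-4*(-2)) = (-15*⅚)*√8 = -25*√2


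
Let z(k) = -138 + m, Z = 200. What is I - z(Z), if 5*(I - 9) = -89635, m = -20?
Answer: -17760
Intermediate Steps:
I = -17918 (I = 9 + (⅕)*(-89635) = 9 - 17927 = -17918)
z(k) = -158 (z(k) = -138 - 20 = -158)
I - z(Z) = -17918 - 1*(-158) = -17918 + 158 = -17760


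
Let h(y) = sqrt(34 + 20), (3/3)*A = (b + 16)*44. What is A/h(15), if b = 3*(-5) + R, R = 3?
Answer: 88*sqrt(6)/9 ≈ 23.951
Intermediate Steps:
b = -12 (b = 3*(-5) + 3 = -15 + 3 = -12)
A = 176 (A = (-12 + 16)*44 = 4*44 = 176)
h(y) = 3*sqrt(6) (h(y) = sqrt(54) = 3*sqrt(6))
A/h(15) = 176/((3*sqrt(6))) = 176*(sqrt(6)/18) = 88*sqrt(6)/9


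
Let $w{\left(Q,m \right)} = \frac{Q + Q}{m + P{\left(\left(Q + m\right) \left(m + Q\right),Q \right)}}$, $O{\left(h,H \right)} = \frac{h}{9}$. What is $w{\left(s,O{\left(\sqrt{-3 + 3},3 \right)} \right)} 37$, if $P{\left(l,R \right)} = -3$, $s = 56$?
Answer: $- \frac{4144}{3} \approx -1381.3$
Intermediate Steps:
$O{\left(h,H \right)} = \frac{h}{9}$ ($O{\left(h,H \right)} = h \frac{1}{9} = \frac{h}{9}$)
$w{\left(Q,m \right)} = \frac{2 Q}{-3 + m}$ ($w{\left(Q,m \right)} = \frac{Q + Q}{m - 3} = \frac{2 Q}{-3 + m}$)
$w{\left(s,O{\left(\sqrt{-3 + 3},3 \right)} \right)} 37 = 2 \cdot 56 \frac{1}{-3 + \frac{\sqrt{-3 + 3}}{9}} \cdot 37 = 2 \cdot 56 \frac{1}{-3 + \frac{\sqrt{0}}{9}} \cdot 37 = 2 \cdot 56 \frac{1}{-3 + \frac{1}{9} \cdot 0} \cdot 37 = 2 \cdot 56 \frac{1}{-3 + 0} \cdot 37 = 2 \cdot 56 \frac{1}{-3} \cdot 37 = 2 \cdot 56 \left(- \frac{1}{3}\right) 37 = \left(- \frac{112}{3}\right) 37 = - \frac{4144}{3}$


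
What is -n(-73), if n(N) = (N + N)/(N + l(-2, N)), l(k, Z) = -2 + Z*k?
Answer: 146/71 ≈ 2.0563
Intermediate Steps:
n(N) = 2*N/(-2 - N) (n(N) = (N + N)/(N + (-2 + N*(-2))) = (2*N)/(N + (-2 - 2*N)) = (2*N)/(-2 - N) = 2*N/(-2 - N))
-n(-73) = -2*(-73)/(-2 - 1*(-73)) = -2*(-73)/(-2 + 73) = -2*(-73)/71 = -1*(-146/71) = 146/71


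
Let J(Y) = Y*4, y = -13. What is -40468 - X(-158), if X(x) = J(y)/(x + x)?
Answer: -3196985/79 ≈ -40468.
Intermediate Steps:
J(Y) = 4*Y
X(x) = -26/x (X(x) = (4*(-13))/(x + x) = -52*1/(2*x) = -26/x)
-40468 - X(-158) = -40468 - (-26)/(-158) = -40468 - (-26)*(-1)/158 = -40468 - 1*13/79 = -40468 - 13/79 = -3196985/79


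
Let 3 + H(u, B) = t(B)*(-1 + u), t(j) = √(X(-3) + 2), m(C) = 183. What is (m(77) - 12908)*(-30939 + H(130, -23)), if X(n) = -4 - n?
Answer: 392095425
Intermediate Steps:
t(j) = 1 (t(j) = √((-4 - 1*(-3)) + 2) = √((-4 + 3) + 2) = √(-1 + 2) = √1 = 1)
H(u, B) = -4 + u (H(u, B) = -3 + 1*(-1 + u) = -3 + (-1 + u) = -4 + u)
(m(77) - 12908)*(-30939 + H(130, -23)) = (183 - 12908)*(-30939 + (-4 + 130)) = -12725*(-30939 + 126) = -12725*(-30813) = 392095425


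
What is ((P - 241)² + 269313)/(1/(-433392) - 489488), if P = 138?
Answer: -121315955424/212140183297 ≈ -0.57187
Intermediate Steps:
((P - 241)² + 269313)/(1/(-433392) - 489488) = ((138 - 241)² + 269313)/(1/(-433392) - 489488) = ((-103)² + 269313)/(-1/433392 - 489488) = (10609 + 269313)/(-212140183297/433392) = 279922*(-433392/212140183297) = -121315955424/212140183297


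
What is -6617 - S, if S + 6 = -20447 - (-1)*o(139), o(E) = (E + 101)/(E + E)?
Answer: 1923084/139 ≈ 13835.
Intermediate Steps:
o(E) = (101 + E)/(2*E) (o(E) = (101 + E)/((2*E)) = (101 + E)*(1/(2*E)) = (101 + E)/(2*E))
S = -2842847/139 (S = -6 + (-20447 - (-1)*(½)*(101 + 139)/139) = -6 + (-20447 - (-1)*(½)*(1/139)*240) = -6 + (-20447 - (-1)*120/139) = -6 + (-20447 - 1*(-120/139)) = -6 + (-20447 + 120/139) = -6 - 2842013/139 = -2842847/139 ≈ -20452.)
-6617 - S = -6617 - 1*(-2842847/139) = -6617 + 2842847/139 = 1923084/139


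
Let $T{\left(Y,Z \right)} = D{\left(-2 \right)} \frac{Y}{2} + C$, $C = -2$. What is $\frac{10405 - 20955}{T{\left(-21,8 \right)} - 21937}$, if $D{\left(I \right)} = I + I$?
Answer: $\frac{10550}{21897} \approx 0.4818$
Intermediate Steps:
$D{\left(I \right)} = 2 I$
$T{\left(Y,Z \right)} = -2 - 2 Y$ ($T{\left(Y,Z \right)} = 2 \left(-2\right) \frac{Y}{2} - 2 = - 4 Y \frac{1}{2} - 2 = - 4 \frac{Y}{2} - 2 = - 2 Y - 2 = -2 - 2 Y$)
$\frac{10405 - 20955}{T{\left(-21,8 \right)} - 21937} = \frac{10405 - 20955}{\left(-2 - -42\right) - 21937} = - \frac{10550}{\left(-2 + 42\right) - 21937} = - \frac{10550}{40 - 21937} = - \frac{10550}{-21897} = \left(-10550\right) \left(- \frac{1}{21897}\right) = \frac{10550}{21897}$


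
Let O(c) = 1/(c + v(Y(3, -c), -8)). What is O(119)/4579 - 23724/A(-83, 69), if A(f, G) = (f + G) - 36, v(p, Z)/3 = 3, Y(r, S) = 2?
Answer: 6952460569/14652800 ≈ 474.48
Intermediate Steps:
v(p, Z) = 9 (v(p, Z) = 3*3 = 9)
A(f, G) = -36 + G + f (A(f, G) = (G + f) - 36 = -36 + G + f)
O(c) = 1/(9 + c) (O(c) = 1/(c + 9) = 1/(9 + c))
O(119)/4579 - 23724/A(-83, 69) = 1/((9 + 119)*4579) - 23724/(-36 + 69 - 83) = (1/4579)/128 - 23724/(-50) = (1/128)*(1/4579) - 23724*(-1/50) = 1/586112 + 11862/25 = 6952460569/14652800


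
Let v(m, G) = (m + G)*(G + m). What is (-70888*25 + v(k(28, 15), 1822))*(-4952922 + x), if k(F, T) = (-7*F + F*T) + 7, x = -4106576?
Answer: -22128811350282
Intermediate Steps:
k(F, T) = 7 - 7*F + F*T
v(m, G) = (G + m)² (v(m, G) = (G + m)*(G + m) = (G + m)²)
(-70888*25 + v(k(28, 15), 1822))*(-4952922 + x) = (-70888*25 + (1822 + (7 - 7*28 + 28*15))²)*(-4952922 - 4106576) = (-1772200 + (1822 + (7 - 196 + 420))²)*(-9059498) = (-1772200 + (1822 + 231)²)*(-9059498) = (-1772200 + 2053²)*(-9059498) = (-1772200 + 4214809)*(-9059498) = 2442609*(-9059498) = -22128811350282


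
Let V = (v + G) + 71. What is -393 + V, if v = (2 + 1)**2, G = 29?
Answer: -284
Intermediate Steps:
v = 9 (v = 3**2 = 9)
V = 109 (V = (9 + 29) + 71 = 38 + 71 = 109)
-393 + V = -393 + 109 = -284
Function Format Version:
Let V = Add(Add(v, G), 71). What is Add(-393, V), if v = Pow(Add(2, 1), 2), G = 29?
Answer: -284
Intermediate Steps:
v = 9 (v = Pow(3, 2) = 9)
V = 109 (V = Add(Add(9, 29), 71) = Add(38, 71) = 109)
Add(-393, V) = Add(-393, 109) = -284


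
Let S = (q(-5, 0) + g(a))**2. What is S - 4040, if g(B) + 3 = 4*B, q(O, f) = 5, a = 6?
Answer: -3364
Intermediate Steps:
g(B) = -3 + 4*B
S = 676 (S = (5 + (-3 + 4*6))**2 = (5 + (-3 + 24))**2 = (5 + 21)**2 = 26**2 = 676)
S - 4040 = 676 - 4040 = -3364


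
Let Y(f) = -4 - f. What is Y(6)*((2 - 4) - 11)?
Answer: 130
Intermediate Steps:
Y(6)*((2 - 4) - 11) = (-4 - 1*6)*((2 - 4) - 11) = (-4 - 6)*(-2 - 11) = -10*(-13) = 130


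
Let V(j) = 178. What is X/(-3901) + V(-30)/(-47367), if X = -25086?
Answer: 1187554184/184778667 ≈ 6.4269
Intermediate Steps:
X/(-3901) + V(-30)/(-47367) = -25086/(-3901) + 178/(-47367) = -25086*(-1/3901) + 178*(-1/47367) = 25086/3901 - 178/47367 = 1187554184/184778667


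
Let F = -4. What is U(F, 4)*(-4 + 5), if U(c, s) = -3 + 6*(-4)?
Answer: -27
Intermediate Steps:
U(c, s) = -27 (U(c, s) = -3 - 24 = -27)
U(F, 4)*(-4 + 5) = -27*(-4 + 5) = -27*1 = -27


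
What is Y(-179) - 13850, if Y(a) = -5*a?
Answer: -12955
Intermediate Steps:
Y(-179) - 13850 = -5*(-179) - 13850 = 895 - 13850 = -12955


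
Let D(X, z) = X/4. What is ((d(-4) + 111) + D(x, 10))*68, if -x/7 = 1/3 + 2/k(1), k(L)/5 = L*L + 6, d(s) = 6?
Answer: 118643/15 ≈ 7909.5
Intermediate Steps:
k(L) = 30 + 5*L² (k(L) = 5*(L*L + 6) = 5*(L² + 6) = 5*(6 + L²) = 30 + 5*L²)
x = -41/15 (x = -7*(1/3 + 2/(30 + 5*1²)) = -7*(1*(⅓) + 2/(30 + 5*1)) = -7*(⅓ + 2/(30 + 5)) = -7*(⅓ + 2/35) = -7*41/105 = -41/15 ≈ -2.7333)
D(X, z) = X/4 (D(X, z) = X*(¼) = X/4)
((d(-4) + 111) + D(x, 10))*68 = ((6 + 111) + (¼)*(-41/15))*68 = (117 - 41/60)*68 = (6979/60)*68 = 118643/15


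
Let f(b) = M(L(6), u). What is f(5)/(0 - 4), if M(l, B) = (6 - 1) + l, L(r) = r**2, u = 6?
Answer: -41/4 ≈ -10.250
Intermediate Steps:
M(l, B) = 5 + l
f(b) = 41 (f(b) = 5 + 6**2 = 5 + 36 = 41)
f(5)/(0 - 4) = 41/(0 - 4) = 41/(-4) = -1/4*41 = -41/4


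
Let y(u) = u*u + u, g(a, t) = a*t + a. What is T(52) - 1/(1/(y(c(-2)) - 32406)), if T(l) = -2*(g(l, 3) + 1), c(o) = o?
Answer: 31986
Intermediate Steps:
g(a, t) = a + a*t
y(u) = u + u² (y(u) = u² + u = u + u²)
T(l) = -2 - 8*l (T(l) = -2*(l*(1 + 3) + 1) = -2*(l*4 + 1) = -2*(4*l + 1) = -2*(1 + 4*l) = -2 - 8*l)
T(52) - 1/(1/(y(c(-2)) - 32406)) = (-2 - 8*52) - 1/(1/(-2*(1 - 2) - 32406)) = (-2 - 416) - 1/(1/(-2*(-1) - 32406)) = -418 - 1/(1/(2 - 32406)) = -418 - 1/(1/(-32404)) = -418 - 1/(-1/32404) = -418 - 1*(-32404) = -418 + 32404 = 31986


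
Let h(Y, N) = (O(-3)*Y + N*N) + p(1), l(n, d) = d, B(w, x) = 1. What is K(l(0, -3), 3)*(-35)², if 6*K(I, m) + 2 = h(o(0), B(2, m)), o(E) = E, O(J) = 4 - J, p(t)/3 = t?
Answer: 1225/3 ≈ 408.33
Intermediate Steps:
p(t) = 3*t
h(Y, N) = 3 + N² + 7*Y (h(Y, N) = ((4 - 1*(-3))*Y + N*N) + 3*1 = ((4 + 3)*Y + N²) + 3 = (7*Y + N²) + 3 = (N² + 7*Y) + 3 = 3 + N² + 7*Y)
K(I, m) = ⅓ (K(I, m) = -⅓ + (3 + 1² + 7*0)/6 = -⅓ + (3 + 1 + 0)/6 = -⅓ + (⅙)*4 = -⅓ + ⅔ = ⅓)
K(l(0, -3), 3)*(-35)² = (⅓)*(-35)² = (⅓)*1225 = 1225/3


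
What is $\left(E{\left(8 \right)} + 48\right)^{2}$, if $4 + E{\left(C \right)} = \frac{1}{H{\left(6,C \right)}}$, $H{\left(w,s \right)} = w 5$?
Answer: $\frac{1745041}{900} \approx 1938.9$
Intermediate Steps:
$H{\left(w,s \right)} = 5 w$
$E{\left(C \right)} = - \frac{119}{30}$ ($E{\left(C \right)} = -4 + \frac{1}{5 \cdot 6} = -4 + \frac{1}{30} = - \frac{119}{30}$)
$\left(E{\left(8 \right)} + 48\right)^{2} = \left(- \frac{119}{30} + 48\right)^{2} = \left(\frac{1321}{30}\right)^{2} = \frac{1745041}{900}$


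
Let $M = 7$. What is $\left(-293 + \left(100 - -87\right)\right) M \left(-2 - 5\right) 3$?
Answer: $15582$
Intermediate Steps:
$\left(-293 + \left(100 - -87\right)\right) M \left(-2 - 5\right) 3 = \left(-293 + \left(100 - -87\right)\right) 7 \left(-2 - 5\right) 3 = \left(-293 + \left(100 + 87\right)\right) 7 \left(-2 - 5\right) 3 = \left(-293 + 187\right) 7 \left(-7\right) 3 = - 106 \left(\left(-49\right) 3\right) = \left(-106\right) \left(-147\right) = 15582$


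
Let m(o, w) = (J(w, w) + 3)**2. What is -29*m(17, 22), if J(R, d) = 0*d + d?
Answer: -18125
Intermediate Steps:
J(R, d) = d (J(R, d) = 0 + d = d)
m(o, w) = (3 + w)**2 (m(o, w) = (w + 3)**2 = (3 + w)**2)
-29*m(17, 22) = -29*(3 + 22)**2 = -29*25**2 = -29*625 = -18125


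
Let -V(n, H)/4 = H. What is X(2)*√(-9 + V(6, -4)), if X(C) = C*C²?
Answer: 8*√7 ≈ 21.166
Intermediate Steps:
V(n, H) = -4*H
X(C) = C³
X(2)*√(-9 + V(6, -4)) = 2³*√(-9 - 4*(-4)) = 8*√(-9 + 16) = 8*√7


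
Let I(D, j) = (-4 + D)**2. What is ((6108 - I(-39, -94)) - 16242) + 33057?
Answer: 21074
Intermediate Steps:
((6108 - I(-39, -94)) - 16242) + 33057 = ((6108 - (-4 - 39)**2) - 16242) + 33057 = ((6108 - 1*(-43)**2) - 16242) + 33057 = ((6108 - 1*1849) - 16242) + 33057 = ((6108 - 1849) - 16242) + 33057 = (4259 - 16242) + 33057 = -11983 + 33057 = 21074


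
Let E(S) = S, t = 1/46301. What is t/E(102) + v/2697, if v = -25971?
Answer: -40884430315/4245709098 ≈ -9.6296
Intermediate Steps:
t = 1/46301 ≈ 2.1598e-5
t/E(102) + v/2697 = (1/46301)/102 - 25971/2697 = (1/46301)*(1/102) - 25971*1/2697 = 1/4722702 - 8657/899 = -40884430315/4245709098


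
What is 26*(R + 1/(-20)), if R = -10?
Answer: -2613/10 ≈ -261.30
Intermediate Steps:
26*(R + 1/(-20)) = 26*(-10 + 1/(-20)) = 26*(-10 - 1/20) = 26*(-201/20) = -2613/10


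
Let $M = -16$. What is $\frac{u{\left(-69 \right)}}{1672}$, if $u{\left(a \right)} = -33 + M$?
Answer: $- \frac{49}{1672} \approx -0.029306$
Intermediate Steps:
$u{\left(a \right)} = -49$ ($u{\left(a \right)} = -33 - 16 = -49$)
$\frac{u{\left(-69 \right)}}{1672} = - \frac{49}{1672}$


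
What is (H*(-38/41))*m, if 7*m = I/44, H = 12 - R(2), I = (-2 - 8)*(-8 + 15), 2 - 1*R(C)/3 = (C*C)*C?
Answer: 2850/451 ≈ 6.3193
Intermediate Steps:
R(C) = 6 - 3*C³ (R(C) = 6 - 3*C*C*C = 6 - 3*C²*C = 6 - 3*C³)
I = -70 (I = -10*7 = -70)
H = 30 (H = 12 - (6 - 3*2³) = 12 - (6 - 3*8) = 12 - (6 - 24) = 12 - 1*(-18) = 12 + 18 = 30)
m = -5/22 (m = (-70/44)/7 = (-70*1/44)/7 = (⅐)*(-35/22) = -5/22 ≈ -0.22727)
(H*(-38/41))*m = (30*(-38/41))*(-5/22) = -1140/41*(-5/22) = 2850/451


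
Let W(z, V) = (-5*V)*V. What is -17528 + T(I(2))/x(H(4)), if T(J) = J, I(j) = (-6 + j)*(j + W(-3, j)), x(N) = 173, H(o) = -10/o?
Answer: -3032272/173 ≈ -17528.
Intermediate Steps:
W(z, V) = -5*V²
I(j) = (-6 + j)*(j - 5*j²)
-17528 + T(I(2))/x(H(4)) = -17528 + (2*(-6 - 5*2² + 31*2))/173 = -17528 + (2*(-6 - 5*4 + 62))*(1/173) = -17528 + (2*(-6 - 20 + 62))*(1/173) = -17528 + (2*36)*(1/173) = -17528 + 72*(1/173) = -17528 + 72/173 = -3032272/173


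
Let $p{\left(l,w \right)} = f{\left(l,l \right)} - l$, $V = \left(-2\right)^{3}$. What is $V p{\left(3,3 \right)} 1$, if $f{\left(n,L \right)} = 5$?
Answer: $-16$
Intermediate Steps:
$V = -8$
$p{\left(l,w \right)} = 5 - l$
$V p{\left(3,3 \right)} 1 = - 8 \left(5 - 3\right) 1 = - 8 \cdot 2 \cdot 1 = \left(-8\right) 2 = -16$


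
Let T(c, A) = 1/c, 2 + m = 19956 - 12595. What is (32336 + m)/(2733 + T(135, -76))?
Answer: 5358825/368956 ≈ 14.524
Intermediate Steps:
m = 7359 (m = -2 + (19956 - 12595) = -2 + 7361 = 7359)
(32336 + m)/(2733 + T(135, -76)) = (32336 + 7359)/(2733 + 1/135) = 39695/(2733 + 1/135) = 39695/(368956/135) = 39695*(135/368956) = 5358825/368956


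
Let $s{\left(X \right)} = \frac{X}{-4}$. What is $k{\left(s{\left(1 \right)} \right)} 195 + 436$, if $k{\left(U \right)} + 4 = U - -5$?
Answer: $\frac{2329}{4} \approx 582.25$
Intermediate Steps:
$s{\left(X \right)} = - \frac{X}{4}$ ($s{\left(X \right)} = X \left(- \frac{1}{4}\right) = - \frac{X}{4}$)
$k{\left(U \right)} = 1 + U$ ($k{\left(U \right)} = -4 + \left(U - -5\right) = -4 + \left(U + 5\right) = -4 + \left(5 + U\right) = 1 + U$)
$k{\left(s{\left(1 \right)} \right)} 195 + 436 = \left(1 - \frac{1}{4}\right) 195 + 436 = \frac{3}{4} \cdot 195 + 436 = \frac{585}{4} + 436 = \frac{2329}{4}$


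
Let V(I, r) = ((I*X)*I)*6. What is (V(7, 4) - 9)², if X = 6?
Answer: 3080025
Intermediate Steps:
V(I, r) = 36*I² (V(I, r) = ((I*6)*I)*6 = ((6*I)*I)*6 = (6*I²)*6 = 36*I²)
(V(7, 4) - 9)² = (36*7² - 9)² = (36*49 - 9)² = (1764 - 9)² = 1755² = 3080025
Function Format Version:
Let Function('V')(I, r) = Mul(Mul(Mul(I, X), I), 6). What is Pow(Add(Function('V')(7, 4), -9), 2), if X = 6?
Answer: 3080025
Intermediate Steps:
Function('V')(I, r) = Mul(36, Pow(I, 2)) (Function('V')(I, r) = Mul(Mul(Mul(I, 6), I), 6) = Mul(Mul(Mul(6, I), I), 6) = Mul(Mul(6, Pow(I, 2)), 6) = Mul(36, Pow(I, 2)))
Pow(Add(Function('V')(7, 4), -9), 2) = Pow(Add(Mul(36, Pow(7, 2)), -9), 2) = Pow(Add(Mul(36, 49), -9), 2) = Pow(Add(1764, -9), 2) = Pow(1755, 2) = 3080025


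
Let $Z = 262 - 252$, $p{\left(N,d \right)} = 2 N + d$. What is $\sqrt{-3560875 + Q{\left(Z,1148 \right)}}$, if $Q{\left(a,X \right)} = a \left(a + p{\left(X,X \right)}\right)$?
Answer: $9 i \sqrt{43535} \approx 1877.9 i$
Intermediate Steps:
$p{\left(N,d \right)} = d + 2 N$
$Z = 10$ ($Z = 262 - 252 = 10$)
$Q{\left(a,X \right)} = a \left(a + 3 X\right)$ ($Q{\left(a,X \right)} = a \left(a + \left(X + 2 X\right)\right) = a \left(a + 3 X\right)$)
$\sqrt{-3560875 + Q{\left(Z,1148 \right)}} = \sqrt{-3560875 + 10 \left(10 + 3 \cdot 1148\right)} = \sqrt{-3560875 + 10 \left(10 + 3444\right)} = \sqrt{-3560875 + 10 \cdot 3454} = \sqrt{-3560875 + 34540} = \sqrt{-3526335} = 9 i \sqrt{43535}$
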